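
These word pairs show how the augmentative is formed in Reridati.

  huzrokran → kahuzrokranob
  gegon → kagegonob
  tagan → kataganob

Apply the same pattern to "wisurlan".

kawisurlanob

Every pair shown (huzrokran → kahuzrokranob, gegon → kagegonob, tagan → kataganob) follows the same rule: add ka- … -ob around the stem.
So wisurlan → kawisurlanob.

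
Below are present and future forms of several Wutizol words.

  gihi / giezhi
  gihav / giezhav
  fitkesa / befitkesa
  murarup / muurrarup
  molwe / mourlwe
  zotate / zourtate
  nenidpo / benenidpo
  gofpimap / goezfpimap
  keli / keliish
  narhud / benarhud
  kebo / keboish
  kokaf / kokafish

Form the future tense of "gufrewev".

guezfrewev

nenidpo and kebo both end in -o yet inflect differently (benenidpo, keboish), so the final letter is not what conditions the rule; the first letter is.
"gufrewev" begins with g-. The stems beginning with g- (gihav → giezhav, gofpimap → goezfpimap, gihi → giezhi) insert -ez- after the first vowel.
So gufrewev → guezfrewev.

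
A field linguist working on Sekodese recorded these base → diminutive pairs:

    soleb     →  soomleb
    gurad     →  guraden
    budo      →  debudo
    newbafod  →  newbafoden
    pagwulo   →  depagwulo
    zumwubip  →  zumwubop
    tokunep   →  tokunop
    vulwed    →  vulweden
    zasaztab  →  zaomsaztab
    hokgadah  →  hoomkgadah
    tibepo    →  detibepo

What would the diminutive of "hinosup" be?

hinosop

tibepo and newbafod both have last vowel 'o' yet inflect differently (detibepo, newbafoden), so the last vowel is not what conditions the rule; the final letter is.
"hinosup" ends in -p. The stems ending in -p (zumwubip → zumwubop, tokunep → tokunop) change the last vowel to 'o'.
The other patterns: stems ending in -o add the prefix de-; stems ending in -d add -en; stems ending in -b or -h insert -om- after the first vowel.
So hinosup → hinosop.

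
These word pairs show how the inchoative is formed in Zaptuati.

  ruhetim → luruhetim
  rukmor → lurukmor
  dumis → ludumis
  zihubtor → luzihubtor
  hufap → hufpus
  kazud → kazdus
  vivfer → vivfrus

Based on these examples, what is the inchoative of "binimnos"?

rukmor and vivfer both end in -r yet inflect differently (lurukmor, vivfrus), so the final letter is not what conditions the rule; the last vowel is.
"binimnos" has last vowel 'o'. The stems whose last vowel is 'o' (rukmor → lurukmor, zihubtor → luzihubtor) add the prefix lu-.
The other pattern: stems whose last vowel is 'a', 'e' or 'u' delete the last vowel and add -us.
So binimnos → lubinimnos.

lubinimnos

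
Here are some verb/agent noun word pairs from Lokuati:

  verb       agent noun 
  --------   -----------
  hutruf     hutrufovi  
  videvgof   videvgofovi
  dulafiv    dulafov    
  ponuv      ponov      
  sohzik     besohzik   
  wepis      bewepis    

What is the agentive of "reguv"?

regov

"reguv" ends in -v. The stems ending in -v (dulafiv → dulafov, ponuv → ponov) change the last vowel to 'o'.
So reguv → regov.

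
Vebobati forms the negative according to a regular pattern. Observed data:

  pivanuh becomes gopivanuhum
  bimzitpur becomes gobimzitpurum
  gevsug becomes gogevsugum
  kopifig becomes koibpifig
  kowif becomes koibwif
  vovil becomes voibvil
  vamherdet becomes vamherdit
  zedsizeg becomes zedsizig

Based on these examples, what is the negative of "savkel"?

gevsug and kopifig both end in -g yet inflect differently (gogevsugum, koibpifig), so the final letter is not what conditions the rule; the last vowel is.
"savkel" has last vowel 'e'. The stems whose last vowel is 'e' (vamherdet → vamherdit, zedsizeg → zedsizig) change the last vowel to 'i'.
So savkel → savkil.

savkil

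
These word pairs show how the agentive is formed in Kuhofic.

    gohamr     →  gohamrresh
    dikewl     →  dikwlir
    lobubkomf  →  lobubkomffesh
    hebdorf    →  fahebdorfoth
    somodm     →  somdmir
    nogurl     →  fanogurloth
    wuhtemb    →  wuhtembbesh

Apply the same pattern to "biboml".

"biboml" has second-to-last letter 'm'. The stems whose second-to-last letter is 'm' (lobubkomf → lobubkomffesh, wuhtemb → wuhtembbesh, gohamr → gohamrresh) double the final consonant and add -esh.
The other patterns: stems whose second-to-last letter is 'r' add fa- … -oth around the stem; stems whose second-to-last letter is 'd' or 'w' delete the last vowel and add -ir.
So biboml → bibomllesh.

bibomllesh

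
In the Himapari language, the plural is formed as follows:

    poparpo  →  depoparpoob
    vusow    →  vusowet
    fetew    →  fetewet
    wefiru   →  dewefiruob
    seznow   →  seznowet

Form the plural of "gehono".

degehonoob

poparpo and seznow both have last vowel 'o' yet inflect differently (depoparpoob, seznowet), so the last vowel is not what conditions the rule; whether the stem ends in a vowel or a consonant is.
"gehono" ends in a vowel. The stems ending in a vowel (poparpo → depoparpoob, wefiru → dewefiruob) add de- … -ob around the stem.
The other pattern: stems ending in a consonant add -et.
So gehono → degehonoob.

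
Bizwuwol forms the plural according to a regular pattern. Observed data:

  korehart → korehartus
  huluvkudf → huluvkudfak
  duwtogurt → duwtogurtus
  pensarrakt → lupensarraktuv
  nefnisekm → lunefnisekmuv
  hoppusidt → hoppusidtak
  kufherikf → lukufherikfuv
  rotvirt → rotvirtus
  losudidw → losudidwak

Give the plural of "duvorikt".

"duvorikt" has second-to-last letter 'k'. The stems whose second-to-last letter is 'k' (kufherikf → lukufherikfuv, nefnisekm → lunefnisekmuv, pensarrakt → lupensarraktuv) add lu- … -uv around the stem.
So duvorikt → luduvoriktuv.

luduvoriktuv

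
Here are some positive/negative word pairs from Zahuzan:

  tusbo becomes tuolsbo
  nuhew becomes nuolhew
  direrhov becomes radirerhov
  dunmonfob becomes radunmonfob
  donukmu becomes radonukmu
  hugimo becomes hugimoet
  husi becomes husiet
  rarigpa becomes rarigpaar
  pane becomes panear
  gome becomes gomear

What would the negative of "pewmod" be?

"pewmod" begins with p-. The one such stem in the data (pane → panear) adds -ar, so the same rule applies.
The other patterns: stems beginning with n- or t- insert -ol- after the first vowel; stems beginning with d- add the prefix ra-; stems beginning with h- add -et.
So pewmod → pewmodar.

pewmodar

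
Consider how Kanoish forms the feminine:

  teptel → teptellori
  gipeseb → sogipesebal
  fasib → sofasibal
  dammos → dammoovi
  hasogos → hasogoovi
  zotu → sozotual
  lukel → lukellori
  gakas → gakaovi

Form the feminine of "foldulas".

"foldulas" ends in -s. The stems ending in -s (gakas → gakaovi, hasogos → hasogoovi, dammos → dammoovi) drop the final letter and add -ovi.
The other patterns: stems ending in -l double the final consonant and add -ori; stems ending in -b or -u add so- … -al around the stem.
So foldulas → foldulaovi.

foldulaovi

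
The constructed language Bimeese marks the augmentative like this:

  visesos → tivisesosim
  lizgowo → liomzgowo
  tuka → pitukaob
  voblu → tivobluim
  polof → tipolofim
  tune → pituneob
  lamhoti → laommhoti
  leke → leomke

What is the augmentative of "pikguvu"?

leke and tune both end in -e yet inflect differently (leomke, pituneob), so the final letter is not what conditions the rule; the first letter is.
"pikguvu" begins with p-. The one such stem in the data (polof → tipolofim) adds ti- … -im around the stem, so the same rule applies.
So pikguvu → tipikguvuim.

tipikguvuim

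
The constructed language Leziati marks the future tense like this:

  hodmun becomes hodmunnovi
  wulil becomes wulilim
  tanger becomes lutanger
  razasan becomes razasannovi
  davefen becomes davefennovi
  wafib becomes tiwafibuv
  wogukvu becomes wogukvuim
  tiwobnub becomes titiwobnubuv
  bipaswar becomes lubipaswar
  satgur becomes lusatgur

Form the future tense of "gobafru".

gobafruim

hodmun and satgur both have last vowel 'u' yet inflect differently (hodmunnovi, lusatgur), so the last vowel is not what conditions the rule; the final letter is.
"gobafru" ends in -u. The one such stem in the data (wogukvu → wogukvuim) adds -im, so the same rule applies.
The other patterns: stems ending in -n double the final consonant and add -ovi; stems ending in -r add the prefix lu-; stems ending in -b add ti- … -uv around the stem.
So gobafru → gobafruim.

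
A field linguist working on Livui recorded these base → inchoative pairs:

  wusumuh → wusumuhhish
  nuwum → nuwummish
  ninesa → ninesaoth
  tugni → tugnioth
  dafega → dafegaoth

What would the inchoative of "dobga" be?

dobgaoth

nuwum and ninesa both begin with n- yet inflect differently (nuwummish, ninesaoth), so the first letter is not what conditions the rule; whether the stem ends in a vowel or a consonant is.
"dobga" ends in a vowel. The stems ending in a vowel (ninesa → ninesaoth, tugni → tugnioth, dafega → dafegaoth) add -oth.
So dobga → dobgaoth.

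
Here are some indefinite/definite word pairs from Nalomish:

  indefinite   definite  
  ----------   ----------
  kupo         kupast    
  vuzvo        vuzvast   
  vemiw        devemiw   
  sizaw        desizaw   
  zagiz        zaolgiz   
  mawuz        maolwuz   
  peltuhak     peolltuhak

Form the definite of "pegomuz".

peolgomuz

vemiw and zagiz both have last vowel 'i' yet inflect differently (devemiw, zaolgiz), so the last vowel is not what conditions the rule; the final letter is.
"pegomuz" ends in -z. The stems ending in -z (zagiz → zaolgiz, mawuz → maolwuz) insert -ol- after the first vowel.
The other patterns: stems ending in -o drop the final letter and add -ast; stems ending in -w add the prefix de-.
So pegomuz → peolgomuz.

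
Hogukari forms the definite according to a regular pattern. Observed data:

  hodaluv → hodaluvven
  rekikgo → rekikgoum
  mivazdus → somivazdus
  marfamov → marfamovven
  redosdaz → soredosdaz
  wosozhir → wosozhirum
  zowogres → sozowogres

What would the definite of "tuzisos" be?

"tuzisos" ends in -s. The stems ending in -s (mivazdus → somivazdus, zowogres → sozowogres) add the prefix so-.
So tuzisos → sotuzisos.

sotuzisos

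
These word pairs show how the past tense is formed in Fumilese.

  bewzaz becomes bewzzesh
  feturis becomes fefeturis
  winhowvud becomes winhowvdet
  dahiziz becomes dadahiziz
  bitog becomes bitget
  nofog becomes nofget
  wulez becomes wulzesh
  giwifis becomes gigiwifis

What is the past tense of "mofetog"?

dahiziz and bewzaz both end in -z yet inflect differently (dadahiziz, bewzzesh), so the final letter is not what conditions the rule; the last vowel is.
"mofetog" has last vowel 'o'. The stems whose last vowel is 'o' (bitog → bitget, nofog → nofget) delete the last vowel and add -et.
The other patterns: stems whose last vowel is 'i' repeat the first consonant+vowel as a prefix; stems whose last vowel is 'a' or 'e' delete the last vowel and add -esh.
So mofetog → mofetget.

mofetget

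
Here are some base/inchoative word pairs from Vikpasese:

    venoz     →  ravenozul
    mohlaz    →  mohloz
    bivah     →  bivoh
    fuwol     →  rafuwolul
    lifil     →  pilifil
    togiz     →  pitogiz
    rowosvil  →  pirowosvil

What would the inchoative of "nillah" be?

nilloh

"nillah" has last vowel 'a'. The stems whose last vowel is 'a' (bivah → bivoh, mohlaz → mohloz) change the last vowel to 'o'.
So nillah → nilloh.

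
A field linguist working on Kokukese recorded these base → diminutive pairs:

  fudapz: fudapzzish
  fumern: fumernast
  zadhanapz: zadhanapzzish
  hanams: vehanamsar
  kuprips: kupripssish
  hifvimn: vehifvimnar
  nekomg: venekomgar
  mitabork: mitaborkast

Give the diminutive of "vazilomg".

hanams and kuprips both end in -s yet inflect differently (vehanamsar, kupripssish), so the final letter is not what conditions the rule; the second-to-last letter is.
"vazilomg" has second-to-last letter 'm'. The stems whose second-to-last letter is 'm' (nekomg → venekomgar, hanams → vehanamsar, hifvimn → vehifvimnar) add ve- … -ar around the stem.
The other patterns: stems whose second-to-last letter is 'p' double the final consonant and add -ish; stems whose second-to-last letter is 'r' add -ast.
So vazilomg → vevazilomgar.

vevazilomgar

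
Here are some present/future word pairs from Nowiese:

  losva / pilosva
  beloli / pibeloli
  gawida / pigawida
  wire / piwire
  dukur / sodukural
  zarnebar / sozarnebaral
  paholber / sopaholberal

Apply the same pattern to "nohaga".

losva and zarnebar both have last vowel 'a' yet inflect differently (pilosva, sozarnebaral), so the last vowel is not what conditions the rule; whether the stem ends in a vowel or a consonant is.
"nohaga" ends in a vowel. The stems ending in a vowel (losva → pilosva, beloli → pibeloli, gawida → pigawida) add the prefix pi-.
The other pattern: stems ending in a consonant add so- … -al around the stem.
So nohaga → pinohaga.

pinohaga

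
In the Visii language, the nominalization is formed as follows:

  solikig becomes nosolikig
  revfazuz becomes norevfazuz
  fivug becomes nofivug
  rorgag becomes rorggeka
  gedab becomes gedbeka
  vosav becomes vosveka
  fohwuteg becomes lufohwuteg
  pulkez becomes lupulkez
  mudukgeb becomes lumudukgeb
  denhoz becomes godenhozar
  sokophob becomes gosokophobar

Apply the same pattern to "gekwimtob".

gogekwimtobar

solikig and rorgag both end in -g yet inflect differently (nosolikig, rorggeka), so the final letter is not what conditions the rule; the last vowel is.
"gekwimtob" has last vowel 'o'. The stems whose last vowel is 'o' (denhoz → godenhozar, sokophob → gosokophobar) add go- … -ar around the stem.
The other patterns: stems whose last vowel is 'i' or 'u' add the prefix no-; stems whose last vowel is 'a' delete the last vowel and add -eka; stems whose last vowel is 'e' add the prefix lu-.
So gekwimtob → gogekwimtobar.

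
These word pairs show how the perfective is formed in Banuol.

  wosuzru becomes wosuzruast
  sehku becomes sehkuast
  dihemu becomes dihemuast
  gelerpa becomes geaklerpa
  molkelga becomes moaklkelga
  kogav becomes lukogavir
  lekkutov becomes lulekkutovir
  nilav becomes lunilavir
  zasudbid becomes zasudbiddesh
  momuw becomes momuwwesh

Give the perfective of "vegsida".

gelerpa and kogav both have last vowel 'a' yet inflect differently (geaklerpa, lukogavir), so the last vowel is not what conditions the rule; the final letter is.
"vegsida" ends in -a. The stems ending in -a (gelerpa → geaklerpa, molkelga → moaklkelga) insert -ak- after the first vowel.
The other patterns: stems ending in -u add -ast; stems ending in -v add lu- … -ir around the stem; stems ending in -d or -w double the final consonant and add -esh.
So vegsida → veakgsida.

veakgsida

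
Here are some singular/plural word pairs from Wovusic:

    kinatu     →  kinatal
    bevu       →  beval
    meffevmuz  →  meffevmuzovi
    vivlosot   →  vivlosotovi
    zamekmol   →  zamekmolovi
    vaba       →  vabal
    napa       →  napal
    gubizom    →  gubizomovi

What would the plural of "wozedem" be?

meffevmuz and bevu both have last vowel 'u' yet inflect differently (meffevmuzovi, beval), so the last vowel is not what conditions the rule; whether the stem ends in a vowel or a consonant is.
"wozedem" ends in a consonant. The stems ending in a consonant (gubizom → gubizomovi, vivlosot → vivlosotovi, meffevmuz → meffevmuzovi) add -ovi.
The other pattern: stems ending in a vowel drop the final letter and add -al.
So wozedem → wozedemovi.

wozedemovi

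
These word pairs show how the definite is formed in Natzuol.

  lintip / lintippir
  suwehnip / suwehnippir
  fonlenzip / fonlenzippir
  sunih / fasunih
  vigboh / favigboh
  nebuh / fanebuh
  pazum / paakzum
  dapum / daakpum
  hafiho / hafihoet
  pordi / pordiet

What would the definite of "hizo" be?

"hizo" ends in -o. The one such stem in the data (hafiho → hafihoet) adds -et, so the same rule applies.
So hizo → hizoet.

hizoet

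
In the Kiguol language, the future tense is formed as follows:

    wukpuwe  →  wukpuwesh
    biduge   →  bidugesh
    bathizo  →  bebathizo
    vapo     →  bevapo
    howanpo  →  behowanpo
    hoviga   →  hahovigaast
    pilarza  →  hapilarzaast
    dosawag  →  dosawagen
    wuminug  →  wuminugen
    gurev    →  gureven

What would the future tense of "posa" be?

haposaast

hoviga and dosawag both have last vowel 'a' yet inflect differently (hahovigaast, dosawagen), so the last vowel is not what conditions the rule; the final letter is.
"posa" ends in -a. The stems ending in -a (hoviga → hahovigaast, pilarza → hapilarzaast) add ha- … -ast around the stem.
So posa → haposaast.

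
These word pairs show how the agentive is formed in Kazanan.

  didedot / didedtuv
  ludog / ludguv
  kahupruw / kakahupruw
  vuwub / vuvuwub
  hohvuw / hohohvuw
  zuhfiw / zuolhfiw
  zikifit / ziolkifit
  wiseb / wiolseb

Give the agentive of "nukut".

nunukut

kahupruw and zuhfiw both end in -w yet inflect differently (kakahupruw, zuolhfiw), so the final letter is not what conditions the rule; the last vowel is.
"nukut" has last vowel 'u'. The stems whose last vowel is 'u' (kahupruw → kakahupruw, vuwub → vuvuwub, hohvuw → hohohvuw) repeat the first consonant+vowel as a prefix.
So nukut → nunukut.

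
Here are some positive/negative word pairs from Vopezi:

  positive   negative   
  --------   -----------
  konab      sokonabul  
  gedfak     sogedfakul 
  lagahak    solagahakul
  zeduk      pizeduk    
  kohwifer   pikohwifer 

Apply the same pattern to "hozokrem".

gedfak and zeduk both end in -k yet inflect differently (sogedfakul, pizeduk), so the final letter is not what conditions the rule; the last vowel is.
"hozokrem" has last vowel 'e'. The one such stem in the data (kohwifer → pikohwifer) adds the prefix pi-, so the same rule applies.
The other pattern: stems whose last vowel is 'a' add so- … -ul around the stem.
So hozokrem → pihozokrem.

pihozokrem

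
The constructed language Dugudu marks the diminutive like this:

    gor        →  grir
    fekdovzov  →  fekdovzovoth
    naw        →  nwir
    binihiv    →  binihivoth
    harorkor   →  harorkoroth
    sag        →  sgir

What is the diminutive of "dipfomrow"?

dipfomrowoth

harorkor and gor both end in -r yet inflect differently (harorkoroth, grir), so the final letter is not what conditions the rule; the number of vowels is.
"dipfomrow" has 3 vowels. The stems with 3 vowels (harorkor → harorkoroth, binihiv → binihivoth, fekdovzov → fekdovzovoth) add -oth.
So dipfomrow → dipfomrowoth.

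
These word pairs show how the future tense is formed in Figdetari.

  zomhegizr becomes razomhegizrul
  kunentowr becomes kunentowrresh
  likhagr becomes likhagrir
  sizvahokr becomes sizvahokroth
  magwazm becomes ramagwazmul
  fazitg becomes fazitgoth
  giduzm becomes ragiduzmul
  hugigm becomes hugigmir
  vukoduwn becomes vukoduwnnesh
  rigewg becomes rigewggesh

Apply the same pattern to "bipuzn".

rabipuznul

kunentowr and likhagr both end in -r yet inflect differently (kunentowrresh, likhagrir), so the final letter is not what conditions the rule; the second-to-last letter is.
"bipuzn" has second-to-last letter 'z'. The stems whose second-to-last letter is 'z' (zomhegizr → razomhegizrul, magwazm → ramagwazmul, giduzm → ragiduzmul) add ra- … -ul around the stem.
So bipuzn → rabipuznul.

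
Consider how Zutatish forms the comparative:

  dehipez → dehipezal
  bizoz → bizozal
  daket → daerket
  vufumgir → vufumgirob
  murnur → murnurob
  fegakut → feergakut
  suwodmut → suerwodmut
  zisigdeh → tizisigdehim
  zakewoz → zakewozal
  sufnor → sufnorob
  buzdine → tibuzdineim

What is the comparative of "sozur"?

"sozur" ends in -r. The stems ending in -r (murnur → murnurob, vufumgir → vufumgirob, sufnor → sufnorob) add -ob.
The other patterns: stems ending in -t insert -er- after the first vowel; stems ending in -z add -al; stems ending in -e or -h add ti- … -im around the stem.
So sozur → sozurob.

sozurob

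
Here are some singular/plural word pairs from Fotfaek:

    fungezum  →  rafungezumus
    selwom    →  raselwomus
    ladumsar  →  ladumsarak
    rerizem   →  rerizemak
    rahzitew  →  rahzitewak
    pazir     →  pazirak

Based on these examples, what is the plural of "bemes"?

fungezum and rerizem both end in -m yet inflect differently (rafungezumus, rerizemak), so the final letter is not what conditions the rule; the last vowel is.
"bemes" has last vowel 'e'. The stems whose last vowel is 'e' (rerizem → rerizemak, rahzitew → rahzitewak) add -ak.
The other pattern: stems whose last vowel is 'o' or 'u' add ra- … -us around the stem.
So bemes → bemesak.

bemesak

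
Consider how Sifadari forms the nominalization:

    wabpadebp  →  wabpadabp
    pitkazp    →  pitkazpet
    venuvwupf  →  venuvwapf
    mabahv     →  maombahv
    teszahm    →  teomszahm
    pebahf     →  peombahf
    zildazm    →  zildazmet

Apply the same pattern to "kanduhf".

"kanduhf" has second-to-last letter 'h'. The stems whose second-to-last letter is 'h' (teszahm → teomszahm, mabahv → maombahv, pebahf → peombahf) insert -om- after the first vowel.
The other patterns: stems whose second-to-last letter is 'z' add -et; stems whose second-to-last letter is 'b' or 'p' change the last vowel to 'a'.
So kanduhf → kaomnduhf.

kaomnduhf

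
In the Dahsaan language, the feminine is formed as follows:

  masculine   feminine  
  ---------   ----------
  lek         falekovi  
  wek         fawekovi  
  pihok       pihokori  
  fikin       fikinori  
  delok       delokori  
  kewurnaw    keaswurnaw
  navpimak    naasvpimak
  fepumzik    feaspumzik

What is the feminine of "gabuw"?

lek and pihok both end in -k yet inflect differently (falekovi, pihokori), so the final letter is not what conditions the rule; the number of vowels is.
"gabuw" has 2 vowels. The stems with 2 vowels (pihok → pihokori, fikin → fikinori, delok → delokori) add -ori.
The other patterns: stems with 1 vowel add fa- … -ovi around the stem; stems with 3 vowels insert -as- after the first vowel.
So gabuw → gabuwori.

gabuwori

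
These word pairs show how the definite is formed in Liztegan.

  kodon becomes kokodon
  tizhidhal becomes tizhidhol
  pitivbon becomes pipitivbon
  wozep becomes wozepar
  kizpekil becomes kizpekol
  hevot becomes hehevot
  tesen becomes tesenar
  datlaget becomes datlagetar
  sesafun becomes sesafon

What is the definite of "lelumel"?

tesen and kodon both end in -n yet inflect differently (tesenar, kokodon), so the final letter is not what conditions the rule; the last vowel is.
"lelumel" has last vowel 'e'. The stems whose last vowel is 'e' (tesen → tesenar, datlaget → datlagetar, wozep → wozepar) add -ar.
So lelumel → lelumelar.

lelumelar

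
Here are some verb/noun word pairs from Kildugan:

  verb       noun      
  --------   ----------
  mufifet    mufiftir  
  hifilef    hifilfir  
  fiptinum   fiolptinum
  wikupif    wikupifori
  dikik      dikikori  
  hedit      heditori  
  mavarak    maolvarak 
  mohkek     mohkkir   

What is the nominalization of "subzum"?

suolbzum

mufifet and hedit both end in -t yet inflect differently (mufiftir, heditori), so the final letter is not what conditions the rule; the last vowel is.
"subzum" has last vowel 'u'. The one such stem in the data (fiptinum → fiolptinum) inserts -ol- after the first vowel (as does mavarak), so the same rule applies.
So subzum → suolbzum.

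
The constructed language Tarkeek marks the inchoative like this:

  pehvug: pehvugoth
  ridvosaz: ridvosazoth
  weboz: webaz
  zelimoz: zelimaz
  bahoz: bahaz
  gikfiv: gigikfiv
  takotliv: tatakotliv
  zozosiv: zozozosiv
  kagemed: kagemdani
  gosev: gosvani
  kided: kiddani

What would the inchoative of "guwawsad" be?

guwawsadoth

ridvosaz and weboz both end in -z yet inflect differently (ridvosazoth, webaz), so the final letter is not what conditions the rule; the last vowel is.
"guwawsad" has last vowel 'a'. The one such stem in the data (ridvosaz → ridvosazoth) adds -oth, so the same rule applies.
The other patterns: stems whose last vowel is 'o' change the last vowel to 'a'; stems whose last vowel is 'i' repeat the first consonant+vowel as a prefix; stems whose last vowel is 'e' delete the last vowel and add -ani.
So guwawsad → guwawsadoth.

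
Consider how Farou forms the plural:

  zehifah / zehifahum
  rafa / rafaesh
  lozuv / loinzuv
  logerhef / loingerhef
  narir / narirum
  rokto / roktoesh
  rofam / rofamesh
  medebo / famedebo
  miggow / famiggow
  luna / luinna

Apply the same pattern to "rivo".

rivoesh

luna and rafa both end in -a yet inflect differently (luinna, rafaesh), so the final letter is not what conditions the rule; the first letter is.
"rivo" begins with r-. The stems beginning with r- (rafa → rafaesh, rofam → rofamesh, rokto → roktoesh) add -esh.
The other patterns: stems beginning with l- insert -in- after the first vowel; stems beginning with m- add the prefix fa-; stems beginning with n- or z- add -um.
So rivo → rivoesh.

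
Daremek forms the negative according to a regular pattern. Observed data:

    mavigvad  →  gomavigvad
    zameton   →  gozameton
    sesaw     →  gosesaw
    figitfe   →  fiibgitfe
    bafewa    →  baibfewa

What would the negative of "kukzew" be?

gokukzew

mavigvad and bafewa both have last vowel 'a' yet inflect differently (gomavigvad, baibfewa), so the last vowel is not what conditions the rule; whether the stem ends in a vowel or a consonant is.
"kukzew" ends in a consonant. The stems ending in a consonant (mavigvad → gomavigvad, zameton → gozameton, sesaw → gosesaw) add the prefix go-.
So kukzew → gokukzew.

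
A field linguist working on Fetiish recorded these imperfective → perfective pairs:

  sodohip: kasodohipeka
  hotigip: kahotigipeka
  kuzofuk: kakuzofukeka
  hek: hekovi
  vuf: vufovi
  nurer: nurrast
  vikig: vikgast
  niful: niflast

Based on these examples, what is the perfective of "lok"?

lokovi

"lok" has 1 vowel. The stems with 1 vowel (vuf → vufovi, hek → hekovi) add -ovi.
So lok → lokovi.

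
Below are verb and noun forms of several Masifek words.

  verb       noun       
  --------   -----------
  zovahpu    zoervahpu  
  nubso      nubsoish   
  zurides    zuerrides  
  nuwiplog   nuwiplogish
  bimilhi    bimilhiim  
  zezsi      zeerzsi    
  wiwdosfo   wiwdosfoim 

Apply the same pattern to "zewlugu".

nubso and wiwdosfo both end in -o yet inflect differently (nubsoish, wiwdosfoim), so the final letter is not what conditions the rule; the first letter is.
"zewlugu" begins with z-. The stems beginning with z- (zurides → zuerrides, zezsi → zeerzsi, zovahpu → zoervahpu) insert -er- after the first vowel.
The other patterns: stems beginning with n- add -ish; stems beginning with b- or w- add -im.
So zewlugu → zeerwlugu.

zeerwlugu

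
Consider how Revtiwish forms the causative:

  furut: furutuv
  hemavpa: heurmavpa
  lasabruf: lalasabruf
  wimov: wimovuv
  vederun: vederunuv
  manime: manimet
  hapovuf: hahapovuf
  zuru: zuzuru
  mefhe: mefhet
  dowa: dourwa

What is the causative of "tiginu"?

"tiginu" ends in -u. The one such stem in the data (zuru → zuzuru) repeats the first consonant+vowel as a prefix (as do lasabruf, hapovuf), so the same rule applies.
So tiginu → titiginu.

titiginu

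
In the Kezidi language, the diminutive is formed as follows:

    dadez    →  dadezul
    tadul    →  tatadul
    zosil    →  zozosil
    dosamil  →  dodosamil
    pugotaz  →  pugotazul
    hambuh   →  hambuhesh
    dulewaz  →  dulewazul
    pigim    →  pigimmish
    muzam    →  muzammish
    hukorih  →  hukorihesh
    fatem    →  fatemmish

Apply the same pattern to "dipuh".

dipuhesh

dosamil and hukorih both have last vowel 'i' yet inflect differently (dodosamil, hukorihesh), so the last vowel is not what conditions the rule; the final letter is.
"dipuh" ends in -h. The stems ending in -h (hukorih → hukorihesh, hambuh → hambuhesh) add -esh.
The other patterns: stems ending in -l repeat the first consonant+vowel as a prefix; stems ending in -m double the final consonant and add -ish; stems ending in -z add -ul.
So dipuh → dipuhesh.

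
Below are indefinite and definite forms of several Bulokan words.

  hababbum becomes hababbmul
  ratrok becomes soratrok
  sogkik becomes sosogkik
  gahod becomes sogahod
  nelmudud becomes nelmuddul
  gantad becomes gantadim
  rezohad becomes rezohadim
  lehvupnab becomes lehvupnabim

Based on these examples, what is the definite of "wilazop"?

sowilazop

"wilazop" has last vowel 'o'. The stems whose last vowel is 'o' (ratrok → soratrok, gahod → sogahod) add the prefix so-.
The other patterns: stems whose last vowel is 'a' add -im; stems whose last vowel is 'u' delete the last vowel and add -ul.
So wilazop → sowilazop.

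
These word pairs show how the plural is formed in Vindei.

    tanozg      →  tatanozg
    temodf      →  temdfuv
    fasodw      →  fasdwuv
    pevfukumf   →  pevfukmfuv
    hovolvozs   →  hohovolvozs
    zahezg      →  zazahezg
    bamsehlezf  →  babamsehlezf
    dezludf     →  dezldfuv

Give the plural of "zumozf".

zuzumozf

"zumozf" has second-to-last letter 'z'. The stems whose second-to-last letter is 'z' (zahezg → zazahezg, hovolvozs → hohovolvozs, tanozg → tatanozg) repeat the first consonant+vowel as a prefix.
The other pattern: stems whose second-to-last letter is 'd' or 'm' delete the last vowel and add -uv.
So zumozf → zuzumozf.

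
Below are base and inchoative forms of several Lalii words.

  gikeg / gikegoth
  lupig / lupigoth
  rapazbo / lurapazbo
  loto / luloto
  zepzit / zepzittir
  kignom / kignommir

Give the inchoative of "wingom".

wingommir

lupig and zepzit both have last vowel 'i' yet inflect differently (lupigoth, zepzittir), so the last vowel is not what conditions the rule; the final letter is.
"wingom" ends in -m. The one such stem in the data (kignom → kignommir) doubles the final consonant and adds -ir (as does zepzit), so the same rule applies.
So wingom → wingommir.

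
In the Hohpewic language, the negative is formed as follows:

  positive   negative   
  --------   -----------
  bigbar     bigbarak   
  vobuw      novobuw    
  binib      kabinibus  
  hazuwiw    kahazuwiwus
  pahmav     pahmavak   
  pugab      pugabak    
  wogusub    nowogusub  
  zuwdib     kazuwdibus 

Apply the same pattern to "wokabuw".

"wokabuw" has last vowel 'u'. The stems whose last vowel is 'u' (vobuw → novobuw, wogusub → nowogusub) add the prefix no-.
The other patterns: stems whose last vowel is 'a' add -ak; stems whose last vowel is 'i' add ka- … -us around the stem.
So wokabuw → nowokabuw.

nowokabuw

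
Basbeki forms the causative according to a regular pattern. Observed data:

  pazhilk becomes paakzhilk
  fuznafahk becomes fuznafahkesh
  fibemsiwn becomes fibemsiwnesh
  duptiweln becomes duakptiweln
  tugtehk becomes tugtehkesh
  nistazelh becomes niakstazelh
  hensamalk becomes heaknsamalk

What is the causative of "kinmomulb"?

kiaknmomulb

pazhilk and fuznafahk both end in -k yet inflect differently (paakzhilk, fuznafahkesh), so the final letter is not what conditions the rule; the second-to-last letter is.
"kinmomulb" has second-to-last letter 'l'. The stems whose second-to-last letter is 'l' (duptiweln → duakptiweln, pazhilk → paakzhilk, hensamalk → heaknsamalk) insert -ak- after the first vowel.
So kinmomulb → kiaknmomulb.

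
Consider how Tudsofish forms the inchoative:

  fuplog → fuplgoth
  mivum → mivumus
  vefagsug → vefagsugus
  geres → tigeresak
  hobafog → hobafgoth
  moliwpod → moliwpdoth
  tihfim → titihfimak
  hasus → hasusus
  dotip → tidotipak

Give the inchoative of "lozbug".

"lozbug" has last vowel 'u'. The stems whose last vowel is 'u' (mivum → mivumus, vefagsug → vefagsugus, hasus → hasusus) add -us.
The other patterns: stems whose last vowel is 'o' delete the last vowel and add -oth; stems whose last vowel is 'e' or 'i' add ti- … -ak around the stem.
So lozbug → lozbugus.

lozbugus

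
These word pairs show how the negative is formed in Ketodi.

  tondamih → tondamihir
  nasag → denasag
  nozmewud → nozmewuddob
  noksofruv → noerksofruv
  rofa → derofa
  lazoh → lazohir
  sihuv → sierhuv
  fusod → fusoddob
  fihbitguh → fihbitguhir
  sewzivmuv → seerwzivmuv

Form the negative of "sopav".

"sopav" ends in -v. The stems ending in -v (sewzivmuv → seerwzivmuv, sihuv → sierhuv, noksofruv → noerksofruv) insert -er- after the first vowel.
So sopav → soerpav.

soerpav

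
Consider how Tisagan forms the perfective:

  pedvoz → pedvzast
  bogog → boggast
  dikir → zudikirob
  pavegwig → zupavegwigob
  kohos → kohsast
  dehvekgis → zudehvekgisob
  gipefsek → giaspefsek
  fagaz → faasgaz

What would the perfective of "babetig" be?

zubabetigob

"babetig" has last vowel 'i'. The stems whose last vowel is 'i' (pavegwig → zupavegwigob, dehvekgis → zudehvekgisob, dikir → zudikirob) add zu- … -ob around the stem.
The other patterns: stems whose last vowel is 'o' delete the last vowel and add -ast; stems whose last vowel is 'a' or 'e' insert -as- after the first vowel.
So babetig → zubabetigob.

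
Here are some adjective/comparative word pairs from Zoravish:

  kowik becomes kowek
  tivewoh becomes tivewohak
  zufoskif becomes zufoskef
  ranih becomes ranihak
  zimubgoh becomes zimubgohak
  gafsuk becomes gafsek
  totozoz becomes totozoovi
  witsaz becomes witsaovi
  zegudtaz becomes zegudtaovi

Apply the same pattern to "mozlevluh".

"mozlevluh" ends in -h. The stems ending in -h (ranih → ranihak, zimubgoh → zimubgohak, tivewoh → tivewohak) add -ak.
The other patterns: stems ending in -z drop the final letter and add -ovi; stems ending in -f or -k change the last vowel to 'e'.
So mozlevluh → mozlevluhak.

mozlevluhak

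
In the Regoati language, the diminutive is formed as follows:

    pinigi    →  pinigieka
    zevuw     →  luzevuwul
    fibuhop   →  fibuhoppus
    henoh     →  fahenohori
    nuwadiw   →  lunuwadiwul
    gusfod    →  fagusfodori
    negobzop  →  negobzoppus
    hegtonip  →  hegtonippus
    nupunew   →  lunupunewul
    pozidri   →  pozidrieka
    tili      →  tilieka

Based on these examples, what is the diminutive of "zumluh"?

fazumluhori

hegtonip and pinigi both have last vowel 'i' yet inflect differently (hegtonippus, pinigieka), so the last vowel is not what conditions the rule; the final letter is.
"zumluh" ends in -h. The one such stem in the data (henoh → fahenohori) adds fa- … -ori around the stem, so the same rule applies.
So zumluh → fazumluhori.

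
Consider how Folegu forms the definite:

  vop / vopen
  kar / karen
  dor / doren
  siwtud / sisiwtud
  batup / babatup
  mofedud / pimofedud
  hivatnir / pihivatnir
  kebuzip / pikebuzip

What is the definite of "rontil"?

rorontil

vop and batup both end in -p yet inflect differently (vopen, babatup), so the final letter is not what conditions the rule; the number of vowels is.
"rontil" has 2 vowels. The stems with 2 vowels (siwtud → sisiwtud, batup → babatup) repeat the first consonant+vowel as a prefix.
The other patterns: stems with 1 vowel add -en; stems with 3 vowels add the prefix pi-.
So rontil → rorontil.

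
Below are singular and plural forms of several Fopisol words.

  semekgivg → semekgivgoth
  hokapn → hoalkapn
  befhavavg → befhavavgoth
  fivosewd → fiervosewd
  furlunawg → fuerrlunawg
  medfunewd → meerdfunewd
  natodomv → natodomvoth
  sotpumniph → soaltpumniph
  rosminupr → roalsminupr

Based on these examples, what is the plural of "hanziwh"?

haernziwh

"hanziwh" has second-to-last letter 'w'. The stems whose second-to-last letter is 'w' (medfunewd → meerdfunewd, furlunawg → fuerrlunawg, fivosewd → fiervosewd) insert -er- after the first vowel.
So hanziwh → haernziwh.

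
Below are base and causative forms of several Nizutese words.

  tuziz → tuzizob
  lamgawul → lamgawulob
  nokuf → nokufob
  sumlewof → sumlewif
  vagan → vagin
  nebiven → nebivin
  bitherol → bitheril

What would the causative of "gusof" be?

gusif

nokuf and sumlewof both end in -f yet inflect differently (nokufob, sumlewif), so the final letter is not what conditions the rule; the last vowel is.
"gusof" has last vowel 'o'. The stems whose last vowel is 'o' (sumlewof → sumlewif, bitherol → bitheril) change the last vowel to 'i'.
The other pattern: stems whose last vowel is 'i' or 'u' add -ob.
So gusof → gusif.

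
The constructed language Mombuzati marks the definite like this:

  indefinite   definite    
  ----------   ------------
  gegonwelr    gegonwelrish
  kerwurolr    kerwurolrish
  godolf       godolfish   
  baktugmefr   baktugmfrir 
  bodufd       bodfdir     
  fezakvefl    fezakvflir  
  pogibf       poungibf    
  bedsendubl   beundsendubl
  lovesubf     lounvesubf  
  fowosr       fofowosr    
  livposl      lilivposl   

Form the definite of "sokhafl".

gegonwelr and baktugmefr both end in -r yet inflect differently (gegonwelrish, baktugmfrir), so the final letter is not what conditions the rule; the second-to-last letter is.
"sokhafl" has second-to-last letter 'f'. The stems whose second-to-last letter is 'f' (baktugmefr → baktugmfrir, bodufd → bodfdir, fezakvefl → fezakvflir) delete the last vowel and add -ir.
So sokhafl → sokhflir.

sokhflir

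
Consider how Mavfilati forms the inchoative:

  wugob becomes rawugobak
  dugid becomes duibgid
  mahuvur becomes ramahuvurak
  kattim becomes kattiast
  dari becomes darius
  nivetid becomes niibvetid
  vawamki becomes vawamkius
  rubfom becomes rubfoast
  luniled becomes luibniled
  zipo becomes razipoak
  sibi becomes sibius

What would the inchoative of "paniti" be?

panitius

sibi and kattim both have last vowel 'i' yet inflect differently (sibius, kattiast), so the last vowel is not what conditions the rule; the final letter is.
"paniti" ends in -i. The stems ending in -i (sibi → sibius, dari → darius, vawamki → vawamkius) add -us.
The other patterns: stems ending in -m drop the final letter and add -ast; stems ending in -d insert -ib- after the first vowel; stems ending in -b, -o or -r add ra- … -ak around the stem.
So paniti → panitius.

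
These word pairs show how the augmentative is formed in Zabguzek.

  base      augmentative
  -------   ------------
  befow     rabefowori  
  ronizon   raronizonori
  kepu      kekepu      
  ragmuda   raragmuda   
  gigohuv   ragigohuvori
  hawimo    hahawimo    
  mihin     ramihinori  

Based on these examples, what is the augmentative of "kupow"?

hawimo and befow both have last vowel 'o' yet inflect differently (hahawimo, rabefowori), so the last vowel is not what conditions the rule; whether the stem ends in a vowel or a consonant is.
"kupow" ends in a consonant. The stems ending in a consonant (befow → rabefowori, gigohuv → ragigohuvori, mihin → ramihinori) add ra- … -ori around the stem.
The other pattern: stems ending in a vowel repeat the first consonant+vowel as a prefix.
So kupow → rakupowori.

rakupowori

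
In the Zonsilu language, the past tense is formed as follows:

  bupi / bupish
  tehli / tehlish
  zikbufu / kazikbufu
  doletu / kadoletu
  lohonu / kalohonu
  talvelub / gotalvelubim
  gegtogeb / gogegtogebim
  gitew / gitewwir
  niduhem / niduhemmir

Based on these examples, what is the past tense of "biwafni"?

"biwafni" ends in -i. The stems ending in -i (bupi → bupish, tehli → tehlish) drop the final letter and add -ish.
The other patterns: stems ending in -u add the prefix ka-; stems ending in -b add go- … -im around the stem; stems ending in -m or -w double the final consonant and add -ir.
So biwafni → biwafnish.

biwafnish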